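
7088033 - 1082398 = 6005635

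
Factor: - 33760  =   - 2^5 * 5^1*211^1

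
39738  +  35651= 75389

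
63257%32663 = 30594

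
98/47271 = 14/6753 = 0.00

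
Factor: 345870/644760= 2^( - 2)*7^1 * 61^1*199^( - 1 )=427/796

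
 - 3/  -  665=3/665 = 0.00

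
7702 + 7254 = 14956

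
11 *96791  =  1064701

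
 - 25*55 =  - 1375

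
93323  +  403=93726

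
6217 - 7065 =-848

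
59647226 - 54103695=5543531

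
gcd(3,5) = 1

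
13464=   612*22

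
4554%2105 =344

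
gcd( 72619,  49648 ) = 1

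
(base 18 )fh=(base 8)437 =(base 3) 101122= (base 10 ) 287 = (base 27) AH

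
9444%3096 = 156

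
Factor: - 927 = -3^2*103^1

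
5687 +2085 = 7772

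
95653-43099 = 52554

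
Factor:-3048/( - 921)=1016/307 = 2^3*127^1*307^( - 1)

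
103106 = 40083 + 63023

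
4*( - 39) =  - 156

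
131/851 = 131/851 = 0.15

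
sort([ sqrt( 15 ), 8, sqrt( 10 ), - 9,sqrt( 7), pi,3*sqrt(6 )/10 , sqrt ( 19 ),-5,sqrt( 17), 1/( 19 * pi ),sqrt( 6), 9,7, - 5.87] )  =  [ - 9, - 5.87, - 5, 1/( 19*pi), 3*sqrt( 6)/10, sqrt ( 6), sqrt(7 ), pi, sqrt( 10 ),  sqrt( 15 ) , sqrt( 17 ),sqrt(19), 7,8,9]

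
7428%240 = 228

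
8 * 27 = 216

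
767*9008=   6909136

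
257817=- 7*( - 36831 )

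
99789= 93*1073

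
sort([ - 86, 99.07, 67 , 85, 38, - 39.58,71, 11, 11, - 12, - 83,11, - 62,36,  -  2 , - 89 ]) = [ - 89, - 86, - 83,-62,-39.58, - 12, - 2, 11,  11, 11, 36, 38 , 67,71,85,99.07]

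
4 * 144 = 576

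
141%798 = 141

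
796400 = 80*9955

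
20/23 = 20/23 = 0.87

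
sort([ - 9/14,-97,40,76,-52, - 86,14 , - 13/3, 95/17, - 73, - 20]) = [ - 97,  -  86,-73 , - 52, - 20 , - 13/3,  -  9/14,95/17,14,40 , 76 ] 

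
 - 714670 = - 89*8030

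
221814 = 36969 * 6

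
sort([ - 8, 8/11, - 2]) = [- 8, -2,8/11 ] 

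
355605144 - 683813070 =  - 328207926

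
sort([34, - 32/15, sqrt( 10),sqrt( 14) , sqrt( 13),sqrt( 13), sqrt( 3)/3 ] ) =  [ - 32/15,sqrt ( 3)/3, sqrt( 10) , sqrt ( 13 ), sqrt( 13 ),sqrt (14 ),34]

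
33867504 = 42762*792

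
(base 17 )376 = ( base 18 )312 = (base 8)1740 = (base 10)992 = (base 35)SC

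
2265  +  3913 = 6178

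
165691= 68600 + 97091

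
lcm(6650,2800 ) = 53200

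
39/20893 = 39/20893=0.00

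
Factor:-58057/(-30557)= 30557^( -1 )*58057^1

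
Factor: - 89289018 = -2^1*3^2*7^1*13^1*19^2 * 151^1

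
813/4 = 813/4= 203.25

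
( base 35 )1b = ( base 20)26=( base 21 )24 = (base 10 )46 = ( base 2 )101110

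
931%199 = 135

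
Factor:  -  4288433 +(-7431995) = -2^2*401^1*7307^1 = -11720428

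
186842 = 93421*2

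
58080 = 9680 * 6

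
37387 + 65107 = 102494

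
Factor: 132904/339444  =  2^1 * 3^( - 3)*7^( - 1) * 37^1=74/189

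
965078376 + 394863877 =1359942253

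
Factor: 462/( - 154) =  - 3 = - 3^1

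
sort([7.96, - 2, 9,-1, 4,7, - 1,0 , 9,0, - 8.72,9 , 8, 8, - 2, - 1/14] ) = [ - 8.72, - 2, - 2,  -  1,-1,  -  1/14 , 0,0,4, 7,7.96, 8, 8,9, 9,9]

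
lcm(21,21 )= 21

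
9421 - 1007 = 8414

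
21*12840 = 269640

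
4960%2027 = 906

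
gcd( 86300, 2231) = 1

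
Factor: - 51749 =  - 51749^1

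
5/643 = 5/643= 0.01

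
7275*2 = 14550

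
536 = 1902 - 1366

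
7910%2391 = 737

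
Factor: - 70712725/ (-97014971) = 5^2*17^(-1 )*61^1*89^1 *521^1*857^(-1)*6659^( - 1)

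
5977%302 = 239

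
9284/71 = 130 +54/71 =130.76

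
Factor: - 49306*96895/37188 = -2388752435/18594  =  - 2^( - 1 )*3^( - 2 )*5^1 * 89^1*277^1*1033^(-1) * 19379^1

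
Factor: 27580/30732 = 35/39= 3^( - 1)* 5^1*7^1*13^( - 1)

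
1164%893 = 271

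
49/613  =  49/613 = 0.08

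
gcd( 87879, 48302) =1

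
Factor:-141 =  - 3^1*47^1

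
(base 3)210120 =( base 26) ma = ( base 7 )1461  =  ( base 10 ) 582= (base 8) 1106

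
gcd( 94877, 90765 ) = 1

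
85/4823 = 85/4823 = 0.02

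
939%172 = 79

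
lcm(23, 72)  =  1656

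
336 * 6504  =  2185344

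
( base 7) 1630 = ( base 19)1FC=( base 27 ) OA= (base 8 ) 1222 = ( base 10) 658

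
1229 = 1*1229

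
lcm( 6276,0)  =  0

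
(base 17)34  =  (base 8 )67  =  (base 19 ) 2h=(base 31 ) 1O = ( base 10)55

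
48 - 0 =48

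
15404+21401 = 36805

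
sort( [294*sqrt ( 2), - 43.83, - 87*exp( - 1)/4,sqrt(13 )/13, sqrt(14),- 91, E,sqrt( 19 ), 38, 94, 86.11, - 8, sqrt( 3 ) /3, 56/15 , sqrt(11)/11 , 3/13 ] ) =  [ - 91, - 43.83, - 87*exp( - 1)/4, - 8, 3/13,sqrt( 13)/13, sqrt(11)/11,  sqrt( 3) /3, E, 56/15,  sqrt(14), sqrt (19),38, 86.11, 94, 294*sqrt( 2)] 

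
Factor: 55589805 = 3^2*5^1 *71^1*127^1*137^1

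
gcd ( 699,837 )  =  3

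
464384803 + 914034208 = 1378419011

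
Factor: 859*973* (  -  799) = -667809793 = - 7^1*17^1*47^1*139^1*859^1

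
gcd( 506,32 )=2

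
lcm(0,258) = 0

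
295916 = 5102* 58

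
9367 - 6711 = 2656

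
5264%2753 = 2511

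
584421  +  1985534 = 2569955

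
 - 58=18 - 76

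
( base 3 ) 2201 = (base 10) 73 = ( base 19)3G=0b1001001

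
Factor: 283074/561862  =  3^1*7^( - 1 )*11^1*67^( - 1 )*599^(- 1 )*4289^1 = 141537/280931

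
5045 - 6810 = -1765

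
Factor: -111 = -3^1*37^1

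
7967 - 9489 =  - 1522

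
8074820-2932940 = 5141880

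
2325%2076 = 249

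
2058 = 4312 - 2254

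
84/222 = 14/37 = 0.38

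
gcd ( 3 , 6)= 3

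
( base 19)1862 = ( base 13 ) 4649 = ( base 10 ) 9863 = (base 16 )2687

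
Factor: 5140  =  2^2*5^1*257^1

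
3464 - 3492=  - 28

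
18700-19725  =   - 1025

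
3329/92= 36+17/92 = 36.18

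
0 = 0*24576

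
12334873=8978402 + 3356471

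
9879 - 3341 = 6538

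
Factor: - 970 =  - 2^1*5^1*97^1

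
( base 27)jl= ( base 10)534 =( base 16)216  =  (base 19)192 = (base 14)2A2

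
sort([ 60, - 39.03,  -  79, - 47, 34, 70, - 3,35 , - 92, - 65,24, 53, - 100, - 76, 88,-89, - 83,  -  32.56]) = [ - 100, - 92,  -  89, - 83, - 79, - 76, - 65, - 47, - 39.03,  -  32.56, - 3,24, 34,35,53,60,70 , 88 ]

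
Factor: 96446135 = 5^1*19289227^1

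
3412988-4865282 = -1452294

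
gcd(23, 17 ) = 1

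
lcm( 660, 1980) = 1980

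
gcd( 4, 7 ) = 1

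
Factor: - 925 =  - 5^2*37^1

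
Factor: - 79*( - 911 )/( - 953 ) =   -  71969/953= - 79^1 * 911^1*953^ ( - 1)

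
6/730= 3/365=0.01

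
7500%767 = 597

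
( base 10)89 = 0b1011001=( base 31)2R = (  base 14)65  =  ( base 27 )38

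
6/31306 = 3/15653  =  0.00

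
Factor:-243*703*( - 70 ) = 2^1*3^5*5^1*7^1*19^1*37^1 = 11958030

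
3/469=3/469 = 0.01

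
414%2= 0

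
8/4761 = 8/4761 = 0.00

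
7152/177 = 40 + 24/59 = 40.41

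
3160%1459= 242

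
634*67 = 42478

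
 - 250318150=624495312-874813462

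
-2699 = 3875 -6574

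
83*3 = 249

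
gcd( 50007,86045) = 1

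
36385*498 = 18119730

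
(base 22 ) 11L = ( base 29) I5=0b1000001111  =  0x20F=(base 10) 527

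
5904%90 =54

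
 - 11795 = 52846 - 64641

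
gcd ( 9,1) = 1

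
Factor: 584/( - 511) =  - 8/7= - 2^3*7^( - 1 )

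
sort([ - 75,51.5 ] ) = [  -  75, 51.5]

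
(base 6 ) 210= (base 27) 2o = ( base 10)78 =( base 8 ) 116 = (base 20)3i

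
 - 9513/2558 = - 9513/2558  =  -3.72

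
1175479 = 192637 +982842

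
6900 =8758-1858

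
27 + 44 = 71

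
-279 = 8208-8487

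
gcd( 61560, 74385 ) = 2565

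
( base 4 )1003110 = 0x10d4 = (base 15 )1423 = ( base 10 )4308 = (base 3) 12220120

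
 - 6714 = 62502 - 69216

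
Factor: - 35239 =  - 131^1* 269^1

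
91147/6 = 91147/6 = 15191.17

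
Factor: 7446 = 2^1*3^1 *17^1*73^1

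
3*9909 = 29727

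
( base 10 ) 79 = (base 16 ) 4F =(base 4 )1033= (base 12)67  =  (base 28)2N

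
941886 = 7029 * 134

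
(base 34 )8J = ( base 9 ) 353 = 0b100100011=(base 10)291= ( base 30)9l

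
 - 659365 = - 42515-616850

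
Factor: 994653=3^3*11^1 * 17^1*197^1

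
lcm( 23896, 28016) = 812464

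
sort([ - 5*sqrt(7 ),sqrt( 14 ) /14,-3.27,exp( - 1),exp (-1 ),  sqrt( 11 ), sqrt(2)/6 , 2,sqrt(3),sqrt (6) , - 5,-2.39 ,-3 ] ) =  [-5*sqrt( 7), - 5, - 3.27, - 3, - 2.39, sqrt( 2)/6, sqrt(14) /14, exp(-1), exp( - 1),sqrt(3 ) , 2, sqrt( 6), sqrt( 11 ) ]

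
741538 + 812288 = 1553826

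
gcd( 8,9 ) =1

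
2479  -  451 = 2028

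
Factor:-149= - 149^1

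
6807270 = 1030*6609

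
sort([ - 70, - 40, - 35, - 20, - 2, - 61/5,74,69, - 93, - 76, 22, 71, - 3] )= [ - 93, - 76, -70, - 40, - 35, - 20, - 61/5, - 3, - 2, 22,69, 71  ,  74 ]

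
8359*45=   376155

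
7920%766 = 260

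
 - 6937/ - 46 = 150 + 37/46 = 150.80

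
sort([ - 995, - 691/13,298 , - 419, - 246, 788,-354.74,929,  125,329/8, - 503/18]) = [ - 995, - 419 ,-354.74, - 246,-691/13, - 503/18,329/8,125,298, 788, 929]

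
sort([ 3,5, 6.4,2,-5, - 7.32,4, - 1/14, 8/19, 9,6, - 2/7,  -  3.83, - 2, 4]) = [ - 7.32, - 5, - 3.83, - 2, - 2/7, -1/14,8/19, 2  ,  3, 4, 4, 5, 6, 6.4, 9] 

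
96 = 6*16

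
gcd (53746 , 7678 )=7678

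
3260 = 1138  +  2122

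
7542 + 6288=13830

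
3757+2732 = 6489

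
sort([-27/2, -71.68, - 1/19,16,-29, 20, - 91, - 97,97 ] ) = [ - 97, - 91,-71.68, - 29,-27/2,  -  1/19,16, 20, 97]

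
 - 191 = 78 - 269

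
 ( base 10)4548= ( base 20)B78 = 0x11c4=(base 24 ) 7lc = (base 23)8dh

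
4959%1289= 1092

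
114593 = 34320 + 80273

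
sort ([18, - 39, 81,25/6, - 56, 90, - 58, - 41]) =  [-58, - 56, - 41, - 39, 25/6, 18,81, 90 ] 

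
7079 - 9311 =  - 2232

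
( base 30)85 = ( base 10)245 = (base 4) 3311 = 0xF5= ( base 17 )e7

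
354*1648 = 583392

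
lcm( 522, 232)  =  2088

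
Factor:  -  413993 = -37^1*67^1*167^1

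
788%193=16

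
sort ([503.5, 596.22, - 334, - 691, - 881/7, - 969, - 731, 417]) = [ - 969,  -  731, - 691, - 334, - 881/7,417, 503.5 , 596.22]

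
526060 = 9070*58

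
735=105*7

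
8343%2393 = 1164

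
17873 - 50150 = -32277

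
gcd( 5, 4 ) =1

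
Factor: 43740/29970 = 54/37 = 2^1*3^3*37^(  -  1)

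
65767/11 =5978 + 9/11=5978.82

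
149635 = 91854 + 57781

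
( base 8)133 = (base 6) 231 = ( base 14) 67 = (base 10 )91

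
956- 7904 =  - 6948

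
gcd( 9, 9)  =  9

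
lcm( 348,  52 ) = 4524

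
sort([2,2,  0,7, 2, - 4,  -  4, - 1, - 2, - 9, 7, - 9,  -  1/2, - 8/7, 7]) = [ - 9 , - 9, - 4,  -  4,-2,-8/7, - 1, -1/2,0, 2, 2, 2,7,  7, 7 ]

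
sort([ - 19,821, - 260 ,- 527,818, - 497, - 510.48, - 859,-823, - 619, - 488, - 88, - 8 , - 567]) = [ - 859, - 823, - 619, - 567,- 527, - 510.48, - 497, - 488, - 260,-88, - 19, - 8,818,821 ]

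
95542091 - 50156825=45385266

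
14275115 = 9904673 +4370442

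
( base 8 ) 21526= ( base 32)8QM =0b10001101010110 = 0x2356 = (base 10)9046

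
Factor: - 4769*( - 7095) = 3^1*5^1*11^1 * 19^1*43^1*251^1 = 33836055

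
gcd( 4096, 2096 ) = 16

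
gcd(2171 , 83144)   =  1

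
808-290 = 518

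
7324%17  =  14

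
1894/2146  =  947/1073 = 0.88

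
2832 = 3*944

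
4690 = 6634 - 1944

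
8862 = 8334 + 528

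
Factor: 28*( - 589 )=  - 16492 = -2^2 * 7^1*19^1*31^1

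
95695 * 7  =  669865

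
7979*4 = 31916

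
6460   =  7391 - 931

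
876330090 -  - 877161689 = 1753491779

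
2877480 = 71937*40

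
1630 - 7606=  -  5976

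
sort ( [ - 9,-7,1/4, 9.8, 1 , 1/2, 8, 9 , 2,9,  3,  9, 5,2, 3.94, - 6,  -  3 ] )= [ - 9,-7, - 6,-3,1/4,1/2, 1,2 , 2, 3, 3.94, 5, 8,9, 9, 9, 9.8]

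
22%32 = 22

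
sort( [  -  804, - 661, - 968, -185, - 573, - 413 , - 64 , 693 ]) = [ - 968, - 804, - 661, - 573, - 413, -185, - 64, 693 ]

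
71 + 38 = 109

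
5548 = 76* 73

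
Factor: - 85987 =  - 11^1*7817^1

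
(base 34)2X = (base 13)7A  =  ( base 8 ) 145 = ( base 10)101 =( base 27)3K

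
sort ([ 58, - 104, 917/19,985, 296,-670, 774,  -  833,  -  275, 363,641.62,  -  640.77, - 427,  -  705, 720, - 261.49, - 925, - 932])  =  [ - 932, -925, - 833,-705, - 670, - 640.77, -427, - 275,-261.49, - 104,917/19, 58, 296, 363 , 641.62, 720,774 , 985]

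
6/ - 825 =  - 2/275 =- 0.01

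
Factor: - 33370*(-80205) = 2^1*3^1*5^2 *47^1 * 71^1  *5347^1 = 2676440850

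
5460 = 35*156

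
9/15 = 3/5 = 0.60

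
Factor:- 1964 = - 2^2 *491^1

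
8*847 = 6776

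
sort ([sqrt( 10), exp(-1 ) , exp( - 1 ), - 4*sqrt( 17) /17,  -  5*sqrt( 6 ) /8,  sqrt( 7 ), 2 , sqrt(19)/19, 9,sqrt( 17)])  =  [-5*sqrt( 6) /8, - 4*sqrt( 17)/17, sqrt( 19) /19,  exp( - 1),exp( - 1 ) , 2,sqrt( 7), sqrt( 10), sqrt(17),9]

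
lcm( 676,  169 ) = 676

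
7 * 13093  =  91651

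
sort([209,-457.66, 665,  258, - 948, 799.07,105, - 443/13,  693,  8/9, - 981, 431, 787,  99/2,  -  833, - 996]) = [ - 996,- 981,- 948,- 833,-457.66, - 443/13, 8/9, 99/2,  105,209,  258 , 431,665,693, 787  ,  799.07]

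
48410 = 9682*5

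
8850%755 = 545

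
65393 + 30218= 95611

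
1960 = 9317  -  7357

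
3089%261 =218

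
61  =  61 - 0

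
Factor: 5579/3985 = 7/5 = 5^( - 1) * 7^1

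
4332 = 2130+2202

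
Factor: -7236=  - 2^2*3^3*67^1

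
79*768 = 60672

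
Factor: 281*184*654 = 2^4*3^1* 23^1 * 109^1*281^1 =33814416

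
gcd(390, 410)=10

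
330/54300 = 11/1810 = 0.01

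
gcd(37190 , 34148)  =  2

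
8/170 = 4/85 = 0.05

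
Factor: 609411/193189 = 3^1*11^1 *59^1*313^1 * 193189^(-1)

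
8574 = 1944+6630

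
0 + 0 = 0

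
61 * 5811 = 354471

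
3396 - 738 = 2658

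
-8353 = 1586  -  9939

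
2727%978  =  771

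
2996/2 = 1498  =  1498.00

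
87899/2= 43949 +1/2 = 43949.50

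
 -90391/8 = -11299+1/8 = - 11298.88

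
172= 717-545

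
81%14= 11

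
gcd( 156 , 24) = 12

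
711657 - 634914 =76743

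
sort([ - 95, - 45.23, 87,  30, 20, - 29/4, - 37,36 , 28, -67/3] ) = [ - 95, - 45.23, - 37,  -  67/3,-29/4 , 20,28,30,  36, 87]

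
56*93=5208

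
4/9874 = 2/4937 =0.00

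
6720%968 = 912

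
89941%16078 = 9551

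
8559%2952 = 2655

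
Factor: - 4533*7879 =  - 35715507 = -3^1  *1511^1*7879^1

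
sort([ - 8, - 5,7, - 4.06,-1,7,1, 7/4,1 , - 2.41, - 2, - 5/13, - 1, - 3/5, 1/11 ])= [ - 8,-5, - 4.06,-2.41,-2, - 1, - 1, - 3/5, - 5/13,1/11 , 1,1,7/4,7, 7 ]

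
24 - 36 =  - 12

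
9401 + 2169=11570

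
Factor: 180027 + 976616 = 1156643^1  =  1156643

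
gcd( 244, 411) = 1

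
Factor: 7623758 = 2^1*463^1*8233^1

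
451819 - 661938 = -210119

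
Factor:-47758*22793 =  - 2^1*23^1*991^1*23879^1 = - 1088548094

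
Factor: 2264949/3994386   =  754983/1331462 = 2^ ( - 1 ) * 3^2 * 11^( - 1 )*149^1*563^1 * 60521^ (  -  1)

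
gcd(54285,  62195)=35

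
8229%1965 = 369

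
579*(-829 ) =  - 479991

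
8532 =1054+7478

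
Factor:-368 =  - 2^4*23^1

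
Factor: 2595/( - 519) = -5^1 = -5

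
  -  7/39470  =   - 1 + 39463/39470 = - 0.00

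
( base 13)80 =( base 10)104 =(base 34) 32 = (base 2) 1101000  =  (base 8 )150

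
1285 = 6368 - 5083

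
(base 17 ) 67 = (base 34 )37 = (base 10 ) 109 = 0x6d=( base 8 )155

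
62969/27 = 62969/27 = 2332.19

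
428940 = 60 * 7149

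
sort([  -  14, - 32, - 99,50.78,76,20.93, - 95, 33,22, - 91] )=[ - 99,  -  95, - 91 , - 32, - 14, 20.93, 22, 33, 50.78, 76] 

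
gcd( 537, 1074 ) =537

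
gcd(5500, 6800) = 100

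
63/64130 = 63/64130  =  0.00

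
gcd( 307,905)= 1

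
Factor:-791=-7^1*113^1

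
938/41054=469/20527 = 0.02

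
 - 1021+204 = - 817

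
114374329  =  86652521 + 27721808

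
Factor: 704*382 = 2^7*11^1 * 191^1 = 268928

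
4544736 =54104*84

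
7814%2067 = 1613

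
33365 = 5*6673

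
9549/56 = 170+29/56 = 170.52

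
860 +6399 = 7259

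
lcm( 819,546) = 1638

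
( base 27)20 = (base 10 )54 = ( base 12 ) 46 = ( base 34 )1K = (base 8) 66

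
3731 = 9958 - 6227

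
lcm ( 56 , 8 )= 56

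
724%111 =58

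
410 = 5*82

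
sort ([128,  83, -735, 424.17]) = [ - 735, 83, 128, 424.17 ] 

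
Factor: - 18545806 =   -  2^1*37^1*250619^1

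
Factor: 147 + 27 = 174 = 2^1*3^1*29^1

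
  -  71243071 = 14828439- 86071510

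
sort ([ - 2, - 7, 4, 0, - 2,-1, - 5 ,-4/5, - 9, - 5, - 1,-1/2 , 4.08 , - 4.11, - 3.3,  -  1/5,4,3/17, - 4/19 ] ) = [ - 9 , - 7, - 5, - 5,  -  4.11, - 3.3,-2, - 2 , - 1, - 1, - 4/5, - 1/2, - 4/19 ,-1/5, 0,3/17, 4,4, 4.08]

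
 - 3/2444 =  - 3/2444 = - 0.00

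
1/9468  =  1/9468 = 0.00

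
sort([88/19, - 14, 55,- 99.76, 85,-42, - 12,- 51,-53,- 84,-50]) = [ - 99.76,  -  84, - 53,- 51,  -  50,-42,-14, - 12, 88/19,55, 85 ] 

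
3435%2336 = 1099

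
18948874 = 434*43661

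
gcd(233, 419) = 1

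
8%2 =0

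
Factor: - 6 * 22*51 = - 2^2*3^2*11^1 * 17^1= - 6732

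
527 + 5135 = 5662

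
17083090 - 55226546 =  - 38143456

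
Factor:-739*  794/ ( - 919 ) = 2^1 * 397^1*739^1*919^( - 1)=586766/919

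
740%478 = 262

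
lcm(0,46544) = 0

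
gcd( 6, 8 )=2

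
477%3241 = 477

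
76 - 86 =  - 10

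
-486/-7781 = 486/7781 = 0.06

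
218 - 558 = -340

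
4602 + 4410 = 9012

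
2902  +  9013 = 11915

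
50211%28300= 21911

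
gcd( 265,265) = 265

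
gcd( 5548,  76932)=4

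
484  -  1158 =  -674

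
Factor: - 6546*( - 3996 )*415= 10855493640= 2^3* 3^4*5^1*37^1*83^1*1091^1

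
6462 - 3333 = 3129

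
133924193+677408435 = 811332628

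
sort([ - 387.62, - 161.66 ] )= [ - 387.62, - 161.66] 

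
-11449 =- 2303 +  - 9146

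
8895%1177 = 656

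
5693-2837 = 2856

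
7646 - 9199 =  - 1553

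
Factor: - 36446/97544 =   -  18223/48772  =  - 2^( - 2)*89^( - 1) * 137^(  -  1)* 18223^1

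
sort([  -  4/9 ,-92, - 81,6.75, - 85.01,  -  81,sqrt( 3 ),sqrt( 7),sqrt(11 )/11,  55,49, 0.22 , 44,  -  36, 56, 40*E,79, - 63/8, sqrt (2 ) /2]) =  [ - 92, - 85.01, -81, - 81, - 36,  -  63/8, - 4/9, 0.22, sqrt(11 )/11,  sqrt(2)/2, sqrt( 3 ), sqrt(7 ),6.75,44, 49, 55,56, 79, 40*E]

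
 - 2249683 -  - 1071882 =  - 1177801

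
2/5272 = 1/2636  =  0.00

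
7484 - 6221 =1263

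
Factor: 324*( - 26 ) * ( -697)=2^3*3^4 * 13^1*17^1*41^1 = 5871528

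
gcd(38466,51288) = 12822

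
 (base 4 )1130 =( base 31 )2U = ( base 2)1011100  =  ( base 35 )2M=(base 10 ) 92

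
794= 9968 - 9174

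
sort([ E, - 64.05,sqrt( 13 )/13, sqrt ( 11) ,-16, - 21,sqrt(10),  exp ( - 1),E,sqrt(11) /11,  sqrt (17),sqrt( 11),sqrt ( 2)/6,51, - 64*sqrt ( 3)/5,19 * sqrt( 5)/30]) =[ - 64.05, - 64*sqrt(3 ) /5,-21, - 16, sqrt( 2)/6,sqrt(13)/13,sqrt( 11)/11,exp( - 1),19*sqrt( 5)/30,E, E, sqrt(10),  sqrt( 11),sqrt( 11), sqrt( 17),51 ] 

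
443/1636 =443/1636 = 0.27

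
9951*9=89559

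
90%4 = 2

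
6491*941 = 6108031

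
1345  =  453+892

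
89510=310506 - 220996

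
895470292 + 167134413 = 1062604705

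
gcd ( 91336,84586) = 2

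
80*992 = 79360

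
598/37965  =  598/37965 = 0.02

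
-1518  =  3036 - 4554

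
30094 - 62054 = -31960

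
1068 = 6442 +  - 5374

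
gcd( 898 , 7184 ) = 898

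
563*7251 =4082313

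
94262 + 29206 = 123468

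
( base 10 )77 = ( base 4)1031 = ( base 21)3e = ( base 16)4D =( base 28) 2l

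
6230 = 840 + 5390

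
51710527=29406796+22303731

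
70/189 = 10/27=0.37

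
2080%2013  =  67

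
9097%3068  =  2961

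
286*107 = 30602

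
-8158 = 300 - 8458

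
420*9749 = 4094580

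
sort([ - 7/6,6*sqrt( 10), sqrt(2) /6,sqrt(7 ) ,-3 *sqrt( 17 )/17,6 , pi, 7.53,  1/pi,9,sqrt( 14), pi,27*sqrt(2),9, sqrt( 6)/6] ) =[- 7/6,-3*sqrt(17 )/17,sqrt ( 2)/6, 1/pi,  sqrt ( 6) /6,sqrt(7), pi,pi,sqrt( 14 ), 6 , 7.53,9,9,6*sqrt(10),27*sqrt (2)]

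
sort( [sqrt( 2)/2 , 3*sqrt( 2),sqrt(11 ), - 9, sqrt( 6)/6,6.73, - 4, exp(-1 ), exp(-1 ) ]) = [ - 9,-4, exp(-1) , exp( - 1),  sqrt( 6) /6 , sqrt (2) /2, sqrt( 11), 3*sqrt( 2), 6.73] 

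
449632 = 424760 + 24872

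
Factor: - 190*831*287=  - 45314430=-  2^1 * 3^1*5^1*7^1*19^1*41^1*277^1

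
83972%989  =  896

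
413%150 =113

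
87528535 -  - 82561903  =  170090438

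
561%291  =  270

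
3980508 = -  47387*( - 84 )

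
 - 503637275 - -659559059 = 155921784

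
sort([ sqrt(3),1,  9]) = [ 1,sqrt(3 ), 9]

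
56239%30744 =25495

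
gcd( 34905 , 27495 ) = 195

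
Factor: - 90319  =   - 181^1*499^1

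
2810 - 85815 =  - 83005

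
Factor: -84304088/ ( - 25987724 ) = 21076022/6496931 = 2^1*7^( - 1)*11^2*17^1*47^1 *103^(-1 )*109^1*9011^ ( - 1 ) 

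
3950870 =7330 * 539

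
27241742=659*41338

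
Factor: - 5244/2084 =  -1311/521 = - 3^1*19^1*23^1 * 521^( - 1)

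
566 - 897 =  - 331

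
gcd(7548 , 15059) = 37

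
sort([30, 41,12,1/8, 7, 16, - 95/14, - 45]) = [ - 45, - 95/14,1/8, 7,12 , 16, 30,41 ] 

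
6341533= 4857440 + 1484093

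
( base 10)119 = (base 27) 4B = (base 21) 5e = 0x77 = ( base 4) 1313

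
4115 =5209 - 1094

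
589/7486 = 31/394 = 0.08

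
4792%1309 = 865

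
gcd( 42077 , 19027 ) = 1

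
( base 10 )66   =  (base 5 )231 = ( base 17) 3f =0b1000010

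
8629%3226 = 2177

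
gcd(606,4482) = 6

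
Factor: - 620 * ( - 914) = 2^3*5^1*31^1*457^1   =  566680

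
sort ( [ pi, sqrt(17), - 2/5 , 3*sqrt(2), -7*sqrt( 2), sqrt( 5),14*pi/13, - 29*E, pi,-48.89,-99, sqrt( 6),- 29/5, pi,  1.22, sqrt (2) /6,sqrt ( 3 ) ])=[ - 99, - 29 * E, - 48.89, - 7*sqrt(2),  -  29/5, - 2/5,  sqrt( 2) /6,1.22, sqrt( 3) , sqrt( 5),sqrt(6),  pi,pi, pi, 14*pi/13,  sqrt ( 17),3*sqrt( 2)]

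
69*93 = 6417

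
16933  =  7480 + 9453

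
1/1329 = 1/1329 = 0.00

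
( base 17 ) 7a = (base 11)108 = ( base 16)81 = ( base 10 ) 129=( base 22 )5j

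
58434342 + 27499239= 85933581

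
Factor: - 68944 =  - 2^4*31^1*139^1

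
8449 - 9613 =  - 1164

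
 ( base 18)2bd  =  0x35B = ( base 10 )859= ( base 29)10I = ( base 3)1011211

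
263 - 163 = 100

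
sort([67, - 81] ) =[ - 81,67 ] 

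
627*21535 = 13502445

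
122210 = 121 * 1010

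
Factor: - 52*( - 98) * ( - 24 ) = -2^6  *  3^1*7^2*13^1 = - 122304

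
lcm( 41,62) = 2542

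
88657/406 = 88657/406  =  218.37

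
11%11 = 0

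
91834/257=91834/257 = 357.33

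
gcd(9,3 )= 3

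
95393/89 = 95393/89 = 1071.83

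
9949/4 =9949/4 =2487.25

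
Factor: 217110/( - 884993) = -2^1*3^1  *5^1 * 29^(-1 )*7237^1*30517^( - 1 )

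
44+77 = 121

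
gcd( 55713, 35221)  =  1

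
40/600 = 1/15 = 0.07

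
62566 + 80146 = 142712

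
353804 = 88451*4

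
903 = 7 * 129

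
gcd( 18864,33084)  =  36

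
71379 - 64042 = 7337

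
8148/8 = 2037/2 = 1018.50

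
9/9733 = 9/9733 = 0.00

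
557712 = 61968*9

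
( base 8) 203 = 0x83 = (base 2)10000011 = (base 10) 131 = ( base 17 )7c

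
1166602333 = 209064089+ 957538244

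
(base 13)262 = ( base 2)110100010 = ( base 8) 642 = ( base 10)418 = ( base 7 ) 1135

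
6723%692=495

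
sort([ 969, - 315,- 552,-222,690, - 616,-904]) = [-904 , - 616, - 552, - 315, - 222,690,969]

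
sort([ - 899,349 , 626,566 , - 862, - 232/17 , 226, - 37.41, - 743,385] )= [- 899, - 862,-743,-37.41, - 232/17,226,349,385, 566,626] 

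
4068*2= 8136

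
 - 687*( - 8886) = 6104682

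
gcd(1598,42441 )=47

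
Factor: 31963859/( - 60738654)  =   - 1880227/3572862 = - 2^(-1) * 3^(  -  1)*23^1*71^(-1)*8387^(-1)*81749^1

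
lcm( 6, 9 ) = 18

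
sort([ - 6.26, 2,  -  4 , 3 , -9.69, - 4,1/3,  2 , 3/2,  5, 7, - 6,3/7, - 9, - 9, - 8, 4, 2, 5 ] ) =[ - 9.69, - 9, - 9 , - 8, - 6.26, - 6, - 4, - 4 , 1/3 , 3/7 , 3/2 , 2, 2,  2,3,4,5, 5, 7]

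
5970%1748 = 726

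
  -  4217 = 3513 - 7730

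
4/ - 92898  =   - 1+46447/46449 = -0.00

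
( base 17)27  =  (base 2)101001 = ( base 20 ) 21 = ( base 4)221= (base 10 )41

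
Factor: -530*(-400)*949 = 2^5*5^3*13^1*53^1*73^1 = 201188000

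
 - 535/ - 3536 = 535/3536 = 0.15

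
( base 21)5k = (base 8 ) 175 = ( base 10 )125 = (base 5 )1000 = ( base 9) 148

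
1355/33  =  1355/33 = 41.06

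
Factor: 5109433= 7^1 * 729919^1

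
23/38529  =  23/38529 = 0.00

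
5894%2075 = 1744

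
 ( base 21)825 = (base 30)3t5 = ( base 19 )9H3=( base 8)6767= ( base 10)3575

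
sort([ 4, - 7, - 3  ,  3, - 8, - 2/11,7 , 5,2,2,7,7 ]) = [ - 8,-7, - 3, - 2/11,2,  2,3,4, 5,7,7,7 ]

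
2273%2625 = 2273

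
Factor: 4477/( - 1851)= - 3^(- 1 )*11^2*37^1 *617^(  -  1)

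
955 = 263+692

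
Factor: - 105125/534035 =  - 25/127 = - 5^2 * 127^( - 1) 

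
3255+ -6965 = -3710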